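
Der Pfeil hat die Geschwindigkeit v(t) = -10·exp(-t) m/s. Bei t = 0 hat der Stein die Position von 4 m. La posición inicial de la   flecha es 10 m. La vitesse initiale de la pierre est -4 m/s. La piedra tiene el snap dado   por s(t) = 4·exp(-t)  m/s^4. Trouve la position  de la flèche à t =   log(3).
Nous devons trouver la primitive de notre équation de la vitesse v(t) = -10·exp(-t) 1 fois. L'intégrale de la vitesse est la position. En utilisant x(0) = 10, nous obtenons x(t) = 10·exp(-t). Nous avons la position x(t) = 10·exp(-t). En substituant t = log(3): x(log(3)) = 10/3.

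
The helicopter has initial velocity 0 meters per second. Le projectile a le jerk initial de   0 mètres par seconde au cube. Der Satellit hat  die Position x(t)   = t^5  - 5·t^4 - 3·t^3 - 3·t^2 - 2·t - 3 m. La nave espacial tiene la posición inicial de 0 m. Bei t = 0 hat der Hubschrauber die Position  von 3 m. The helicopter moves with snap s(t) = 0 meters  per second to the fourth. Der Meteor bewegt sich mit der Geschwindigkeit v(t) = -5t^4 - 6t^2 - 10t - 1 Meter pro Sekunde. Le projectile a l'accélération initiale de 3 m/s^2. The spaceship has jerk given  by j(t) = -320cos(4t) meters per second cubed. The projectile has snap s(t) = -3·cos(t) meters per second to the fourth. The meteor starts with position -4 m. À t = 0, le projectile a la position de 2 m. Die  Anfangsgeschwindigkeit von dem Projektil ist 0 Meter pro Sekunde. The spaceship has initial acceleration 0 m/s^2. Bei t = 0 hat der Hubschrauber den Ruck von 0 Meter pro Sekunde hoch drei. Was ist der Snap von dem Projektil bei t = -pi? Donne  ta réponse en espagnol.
De la ecuación del snap s(t) = -3·cos(t), sustituimos t = -pi para obtener s = 3.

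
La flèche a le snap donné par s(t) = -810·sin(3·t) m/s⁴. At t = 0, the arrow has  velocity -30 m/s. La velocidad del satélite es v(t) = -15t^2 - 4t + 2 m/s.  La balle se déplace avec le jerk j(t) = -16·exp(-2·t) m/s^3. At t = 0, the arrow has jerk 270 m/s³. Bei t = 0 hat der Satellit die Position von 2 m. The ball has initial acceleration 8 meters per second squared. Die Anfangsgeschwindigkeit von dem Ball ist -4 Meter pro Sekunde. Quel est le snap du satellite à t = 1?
Pour résoudre ceci, nous devons prendre 3 dérivées de notre équation de la vitesse v(t) = -15·t^2 - 4·t + 2. En prenant d/dt de v(t), nous trouvons a(t) = -30·t - 4. La dérivée de l'accélération donne le jerk: j(t) = -30. En dérivant le jerk, nous obtenons le snap: s(t) = 0. De l'équation du snap s(t) = 0, nous substituons t = 1 pour obtenir s = 0.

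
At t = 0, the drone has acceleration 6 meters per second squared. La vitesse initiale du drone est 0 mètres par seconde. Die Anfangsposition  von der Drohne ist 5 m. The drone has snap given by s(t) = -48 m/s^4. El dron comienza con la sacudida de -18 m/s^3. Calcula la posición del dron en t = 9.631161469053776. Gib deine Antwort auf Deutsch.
Um dies zu lösen, müssen wir 4 Integrale unserer Gleichung für den Snap s(t) = -48 finden. Das Integral von dem Snap, mit j(0) = -18, ergibt den Ruck: j(t) = -48·t - 18. Durch Integration von dem Ruck und Verwendung der Anfangsbedingung a(0) = 6, erhalten wir a(t) = -24·t^2 - 18·t + 6. Mit ∫a(t)dt und Anwendung von v(0) = 0, finden wir v(t) = t·(-8·t^2 - 9·t + 6). Die Stammfunktion von der Geschwindigkeit ist die Position. Mit x(0) = 5 erhalten wir x(t) = -2·t^4 - 3·t^3 + 3·t^2 + 5. Wir haben die Position x(t) = -2·t^4 - 3·t^3 + 3·t^2 + 5. Durch Einsetzen von t = 9.631161469053776: x(9.631161469053776) = -19605.4255466096.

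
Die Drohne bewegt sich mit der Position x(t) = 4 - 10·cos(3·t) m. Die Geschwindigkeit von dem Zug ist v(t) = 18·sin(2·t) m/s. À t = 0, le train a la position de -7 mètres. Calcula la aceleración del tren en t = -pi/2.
Partiendo de la velocidad v(t) = 18·sin(2·t), tomamos 1 derivada. Derivando la velocidad, obtenemos la aceleración: a(t) = 36·cos(2·t). Usando a(t) = 36·cos(2·t) y sustituyendo t = -pi/2, encontramos a = -36.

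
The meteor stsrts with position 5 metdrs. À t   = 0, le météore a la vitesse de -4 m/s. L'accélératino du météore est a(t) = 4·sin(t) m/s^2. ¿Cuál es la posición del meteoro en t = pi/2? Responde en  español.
Partiendo de la aceleración a(t) = 4·sin(t), tomamos 2 integrales. La integral de la aceleración es la velocidad. Usando v(0) = -4, obtenemos v(t) = -4·cos(t). Integrando la velocidad y usando la condición inicial x(0) = 5, obtenemos x(t) = 5 - 4·sin(t). Tenemos la posición x(t) = 5 - 4·sin(t). Sustituyendo t = pi/2: x(pi/2) = 1.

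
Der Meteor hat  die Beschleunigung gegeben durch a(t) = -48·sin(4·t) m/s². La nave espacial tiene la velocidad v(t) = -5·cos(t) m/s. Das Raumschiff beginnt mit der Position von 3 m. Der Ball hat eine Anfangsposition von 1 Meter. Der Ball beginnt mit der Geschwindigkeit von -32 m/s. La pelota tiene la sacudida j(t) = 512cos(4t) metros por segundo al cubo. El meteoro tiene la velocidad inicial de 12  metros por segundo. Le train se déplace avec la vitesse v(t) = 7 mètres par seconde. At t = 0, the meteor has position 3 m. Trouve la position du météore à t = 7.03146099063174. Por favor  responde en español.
Debemos encontrar la antiderivada de nuestra ecuación de la aceleración a(t) = -48·sin(4·t) 2 veces. Tomando ∫a(t)dt y aplicando v(0) = 12, encontramos v(t) = 12·cos(4·t). La integral de la velocidad es la posición. Usando x(0) = 3, obtenemos x(t) = 3·sin(4·t) + 3. Usando x(t) = 3·sin(4·t) + 3 y sustituyendo t = 7.03146099063174, encontramos x = 3.44383451703097.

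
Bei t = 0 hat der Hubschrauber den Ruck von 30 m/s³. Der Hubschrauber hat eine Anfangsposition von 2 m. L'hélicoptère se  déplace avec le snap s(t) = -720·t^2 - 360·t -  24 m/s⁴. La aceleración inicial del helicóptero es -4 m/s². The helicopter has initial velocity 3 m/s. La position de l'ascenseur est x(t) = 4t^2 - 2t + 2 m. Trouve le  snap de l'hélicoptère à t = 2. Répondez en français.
En utilisant s(t) = -720·t^2 - 360·t - 24 et en substituant t = 2, nous trouvons s = -3624.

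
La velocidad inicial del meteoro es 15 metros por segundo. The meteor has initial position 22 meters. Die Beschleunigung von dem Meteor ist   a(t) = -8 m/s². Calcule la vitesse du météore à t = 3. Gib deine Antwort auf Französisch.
Pour résoudre ceci, nous devons prendre 1 intégrale de notre équation de l'accélération a(t) = -8. L'intégrale de l'accélération est la vitesse. En utilisant v(0) = 15, nous obtenons v(t) = 15 - 8·t. En utilisant v(t) = 15 - 8·t et en substituant t = 3, nous trouvons v = -9.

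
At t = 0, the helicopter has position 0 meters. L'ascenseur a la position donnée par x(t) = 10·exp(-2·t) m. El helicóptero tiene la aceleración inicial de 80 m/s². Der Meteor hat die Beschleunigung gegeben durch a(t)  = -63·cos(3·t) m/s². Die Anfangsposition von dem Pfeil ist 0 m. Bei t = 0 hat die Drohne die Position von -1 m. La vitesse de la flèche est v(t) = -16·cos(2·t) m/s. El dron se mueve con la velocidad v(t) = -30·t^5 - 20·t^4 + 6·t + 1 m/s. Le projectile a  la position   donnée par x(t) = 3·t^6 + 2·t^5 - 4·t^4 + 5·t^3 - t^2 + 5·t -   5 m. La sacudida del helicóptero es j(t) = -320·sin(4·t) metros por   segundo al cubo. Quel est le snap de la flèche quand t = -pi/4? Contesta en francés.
Pour résoudre ceci, nous devons prendre 3 dérivées de notre équation de la vitesse v(t) = -16·cos(2·t). La dérivée de la vitesse donne l'accélération: a(t) = 32·sin(2·t). La dérivée de l'accélération donne le jerk: j(t) = 64·cos(2·t). La dérivée du jerk donne le snap: s(t) = -128·sin(2·t). En utilisant s(t) = -128·sin(2·t) et en substituant t = -pi/4, nous trouvons s = 128.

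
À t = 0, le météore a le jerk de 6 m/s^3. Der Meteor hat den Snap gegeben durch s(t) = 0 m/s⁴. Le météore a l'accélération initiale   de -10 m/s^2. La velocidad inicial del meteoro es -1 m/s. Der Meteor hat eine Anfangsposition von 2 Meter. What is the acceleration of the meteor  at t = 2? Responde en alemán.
Um dies zu lösen, müssen wir 2 Integrale unserer Gleichung für den Snap s(t) = 0 finden. Mit ∫s(t)dt und Anwendung von j(0) = 6, finden wir j(t) = 6. Durch Integration von dem Ruck und Verwendung der Anfangsbedingung a(0) = -10, erhalten wir a(t) = 6·t - 10. Aus der Gleichung für die Beschleunigung a(t) = 6·t - 10, setzen wir t = 2 ein und erhalten a = 2.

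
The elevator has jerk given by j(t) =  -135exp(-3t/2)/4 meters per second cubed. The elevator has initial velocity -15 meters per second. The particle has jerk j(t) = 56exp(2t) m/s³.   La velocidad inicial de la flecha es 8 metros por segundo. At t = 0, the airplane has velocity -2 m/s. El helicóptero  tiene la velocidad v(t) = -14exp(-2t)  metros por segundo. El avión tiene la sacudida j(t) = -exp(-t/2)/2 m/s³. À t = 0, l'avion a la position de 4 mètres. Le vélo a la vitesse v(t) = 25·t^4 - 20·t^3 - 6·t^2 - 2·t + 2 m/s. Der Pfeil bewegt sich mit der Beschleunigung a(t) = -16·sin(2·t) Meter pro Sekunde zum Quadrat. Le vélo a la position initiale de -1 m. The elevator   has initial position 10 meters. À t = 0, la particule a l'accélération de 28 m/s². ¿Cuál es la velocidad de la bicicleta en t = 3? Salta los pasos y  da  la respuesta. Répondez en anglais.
v(3) = 1427.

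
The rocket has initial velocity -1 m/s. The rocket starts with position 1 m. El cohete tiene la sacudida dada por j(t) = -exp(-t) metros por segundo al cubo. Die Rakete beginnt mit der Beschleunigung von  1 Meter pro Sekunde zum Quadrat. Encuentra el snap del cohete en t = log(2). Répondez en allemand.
Wir müssen unsere Gleichung für den Ruck j(t) = -exp(-t) 1-mal ableiten. Die Ableitung von dem Ruck ergibt den Snap: s(t) = exp(-t). Mit s(t) = exp(-t) und Einsetzen von t = log(2), finden wir s = 1/2.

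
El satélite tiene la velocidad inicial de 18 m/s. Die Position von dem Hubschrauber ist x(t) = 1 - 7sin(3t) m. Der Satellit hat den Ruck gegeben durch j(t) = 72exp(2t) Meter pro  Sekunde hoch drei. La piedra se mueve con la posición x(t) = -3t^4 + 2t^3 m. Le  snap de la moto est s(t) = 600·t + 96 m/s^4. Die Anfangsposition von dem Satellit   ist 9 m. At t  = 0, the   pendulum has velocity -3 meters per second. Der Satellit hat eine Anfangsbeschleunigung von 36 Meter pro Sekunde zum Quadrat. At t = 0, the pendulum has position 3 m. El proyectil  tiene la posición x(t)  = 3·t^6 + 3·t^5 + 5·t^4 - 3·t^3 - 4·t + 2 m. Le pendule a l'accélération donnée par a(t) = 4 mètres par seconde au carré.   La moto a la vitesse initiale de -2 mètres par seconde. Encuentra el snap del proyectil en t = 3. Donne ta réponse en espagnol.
Para resolver esto, necesitamos tomar 4 derivadas de nuestra ecuación de la posición x(t) = 3·t^6 + 3·t^5 + 5·t^4 - 3·t^3 - 4·t + 2. Derivando la posición, obtenemos la velocidad: v(t) = 18·t^5 + 15·t^4 + 20·t^3 - 9·t^2 - 4. La derivada de la velocidad da la aceleración: a(t) = 90·t^4 + 60·t^3 + 60·t^2 - 18·t. La derivada de la aceleración da la sacudida: j(t) = 360·t^3 + 180·t^2 + 120·t - 18. La derivada de la sacudida da el snap: s(t) = 1080·t^2 + 360·t + 120. Usando s(t) = 1080·t^2 + 360·t + 120 y sustituyendo t = 3, encontramos s = 10920.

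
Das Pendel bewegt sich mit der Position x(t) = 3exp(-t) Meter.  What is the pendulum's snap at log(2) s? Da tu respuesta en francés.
Pour résoudre ceci, nous devons prendre 4 dérivées de notre équation de la position x(t) = 3·exp(-t). En prenant d/dt de x(t), nous trouvons v(t) = -3·exp(-t). La dérivée de la vitesse donne l'accélération: a(t) = 3·exp(-t). En prenant d/dt de a(t), nous trouvons j(t) = -3·exp(-t). La dérivée du jerk donne le snap: s(t) = 3·exp(-t). De l'équation du snap s(t) = 3·exp(-t), nous substituons t = log(2) pour obtenir s = 3/2.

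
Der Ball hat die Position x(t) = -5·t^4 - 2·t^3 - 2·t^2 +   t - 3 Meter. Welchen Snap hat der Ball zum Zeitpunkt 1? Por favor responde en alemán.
Ausgehend von der Position x(t) = -5·t^4 - 2·t^3 - 2·t^2 + t - 3, nehmen wir 4 Ableitungen. Die Ableitung von der Position ergibt die Geschwindigkeit: v(t) = -20·t^3 - 6·t^2 - 4·t + 1. Durch Ableiten von der Geschwindigkeit erhalten wir die Beschleunigung: a(t) = -60·t^2 - 12·t - 4. Die Ableitung von der Beschleunigung ergibt den Ruck: j(t) = -120·t - 12. Die Ableitung von dem Ruck ergibt den Snap: s(t) = -120. Wir haben den Snap s(t) = -120. Durch Einsetzen von t = 1: s(1) = -120.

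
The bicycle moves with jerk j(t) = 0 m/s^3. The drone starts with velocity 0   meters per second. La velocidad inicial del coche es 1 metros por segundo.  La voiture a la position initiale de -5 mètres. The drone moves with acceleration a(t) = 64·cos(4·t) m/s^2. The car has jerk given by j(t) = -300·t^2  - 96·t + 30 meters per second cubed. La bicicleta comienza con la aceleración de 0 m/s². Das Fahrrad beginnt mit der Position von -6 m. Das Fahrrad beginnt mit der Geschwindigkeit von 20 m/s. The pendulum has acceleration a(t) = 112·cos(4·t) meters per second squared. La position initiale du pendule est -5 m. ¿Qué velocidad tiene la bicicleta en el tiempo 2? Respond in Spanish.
Debemos encontrar la integral de nuestra ecuación de la sacudida j(t) = 0 2 veces. Integrando la sacudida y usando la condición inicial a(0) = 0, obtenemos a(t) = 0. Tomando ∫a(t)dt y aplicando v(0) = 20, encontramos v(t) = 20. Usando v(t) = 20 y sustituyendo t = 2, encontramos v = 20.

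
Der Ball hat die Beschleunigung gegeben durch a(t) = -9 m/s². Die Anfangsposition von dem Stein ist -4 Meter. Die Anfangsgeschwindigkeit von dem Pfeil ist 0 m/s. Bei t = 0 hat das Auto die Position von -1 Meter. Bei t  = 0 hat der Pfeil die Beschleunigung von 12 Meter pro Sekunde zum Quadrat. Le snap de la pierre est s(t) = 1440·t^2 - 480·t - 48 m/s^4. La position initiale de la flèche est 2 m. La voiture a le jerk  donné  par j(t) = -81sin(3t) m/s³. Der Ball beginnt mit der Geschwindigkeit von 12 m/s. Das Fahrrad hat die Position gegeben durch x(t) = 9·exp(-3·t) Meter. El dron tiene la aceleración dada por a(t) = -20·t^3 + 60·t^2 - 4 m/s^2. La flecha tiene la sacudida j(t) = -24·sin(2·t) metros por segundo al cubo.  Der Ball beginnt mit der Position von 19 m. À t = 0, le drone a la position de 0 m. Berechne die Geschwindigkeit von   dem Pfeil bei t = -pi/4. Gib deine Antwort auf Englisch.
We must find the antiderivative of our jerk equation j(t) = -24·sin(2·t) 2 times. Finding the integral of j(t) and using a(0) = 12: a(t) = 12·cos(2·t). Integrating acceleration and using the initial condition v(0) = 0, we get v(t) = 6·sin(2·t). From the given velocity equation v(t) = 6·sin(2·t), we substitute t = -pi/4 to get v = -6.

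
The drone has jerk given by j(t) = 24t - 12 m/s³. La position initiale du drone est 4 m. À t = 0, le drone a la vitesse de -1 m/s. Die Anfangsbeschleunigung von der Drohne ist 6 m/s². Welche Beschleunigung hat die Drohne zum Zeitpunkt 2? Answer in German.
Wir müssen unsere Gleichung für den Ruck j(t) = 24·t - 12 1-mal integrieren. Durch Integration von dem Ruck und Verwendung der Anfangsbedingung a(0) = 6, erhalten wir a(t) = 12·t^2 - 12·t + 6. Wir haben die Beschleunigung a(t) = 12·t^2 - 12·t + 6. Durch Einsetzen von t = 2: a(2) = 30.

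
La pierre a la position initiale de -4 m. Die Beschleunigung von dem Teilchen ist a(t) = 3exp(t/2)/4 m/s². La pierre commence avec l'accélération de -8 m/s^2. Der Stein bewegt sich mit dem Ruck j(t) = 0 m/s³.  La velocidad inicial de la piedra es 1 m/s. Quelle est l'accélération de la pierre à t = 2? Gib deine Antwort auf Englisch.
To solve this, we need to take 1 integral of our jerk equation j(t) = 0. The antiderivative of jerk, with a(0) = -8, gives acceleration: a(t) = -8. We have acceleration a(t) = -8. Substituting t = 2: a(2) = -8.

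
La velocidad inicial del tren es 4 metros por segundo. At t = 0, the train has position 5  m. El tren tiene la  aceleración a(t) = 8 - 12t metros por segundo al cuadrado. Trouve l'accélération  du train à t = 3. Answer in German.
Wir haben die Beschleunigung a(t) = 8 - 12·t. Durch Einsetzen von t = 3: a(3) = -28.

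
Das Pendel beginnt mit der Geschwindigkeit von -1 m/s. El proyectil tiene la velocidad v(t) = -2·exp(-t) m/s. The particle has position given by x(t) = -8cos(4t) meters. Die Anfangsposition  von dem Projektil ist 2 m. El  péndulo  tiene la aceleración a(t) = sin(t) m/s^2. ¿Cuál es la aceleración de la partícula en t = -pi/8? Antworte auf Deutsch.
Wir müssen unsere Gleichung für die Position x(t) = -8·cos(4·t) 2-mal ableiten. Die Ableitung von der Position ergibt die Geschwindigkeit: v(t) = 32·sin(4·t). Die Ableitung von der Geschwindigkeit ergibt die Beschleunigung: a(t) = 128·cos(4·t). Aus der Gleichung für die Beschleunigung a(t) = 128·cos(4·t), setzen wir t = -pi/8 ein und erhalten a = 0.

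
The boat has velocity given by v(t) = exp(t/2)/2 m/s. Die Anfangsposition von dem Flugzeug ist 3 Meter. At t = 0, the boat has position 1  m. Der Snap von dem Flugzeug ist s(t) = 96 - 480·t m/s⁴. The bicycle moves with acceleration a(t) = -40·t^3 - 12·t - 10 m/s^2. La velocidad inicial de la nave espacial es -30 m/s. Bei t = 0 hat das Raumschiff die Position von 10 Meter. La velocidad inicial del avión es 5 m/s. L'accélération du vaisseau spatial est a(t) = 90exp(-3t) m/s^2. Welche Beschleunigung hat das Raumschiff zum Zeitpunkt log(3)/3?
Mit a(t) = 90·exp(-3·t) und Einsetzen von t = log(3)/3, finden wir a = 30.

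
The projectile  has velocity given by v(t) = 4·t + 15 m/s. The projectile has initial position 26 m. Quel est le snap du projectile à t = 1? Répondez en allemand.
Um dies zu lösen, müssen wir 3 Ableitungen unserer Gleichung für die Geschwindigkeit v(t) = 4·t + 15 nehmen. Durch Ableiten von der Geschwindigkeit erhalten wir die Beschleunigung: a(t) = 4. Durch Ableiten von der Beschleunigung erhalten wir den Ruck: j(t) = 0. Mit d/dt von j(t) finden wir s(t) = 0. Wir haben den Snap s(t) = 0. Durch Einsetzen von t = 1: s(1) = 0.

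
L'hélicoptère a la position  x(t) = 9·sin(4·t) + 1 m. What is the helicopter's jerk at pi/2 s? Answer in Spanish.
Debemos derivar nuestra ecuación de la posición x(t) = 9·sin(4·t) + 1 3 veces. Tomando d/dt de x(t), encontramos v(t) = 36·cos(4·t). La derivada de la velocidad da la aceleración: a(t) = -144·sin(4·t). Tomando d/dt de a(t), encontramos j(t) = -576·cos(4·t). De la ecuación de la sacudida j(t) = -576·cos(4·t), sustituimos t = pi/2 para obtener j = -576.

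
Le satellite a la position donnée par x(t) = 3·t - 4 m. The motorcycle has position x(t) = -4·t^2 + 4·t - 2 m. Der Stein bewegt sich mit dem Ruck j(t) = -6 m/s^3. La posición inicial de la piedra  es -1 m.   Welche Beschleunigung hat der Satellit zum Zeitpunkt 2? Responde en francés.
En partant de la position x(t) = 3·t - 4, nous prenons 2 dérivées. En dérivant la position, nous obtenons la vitesse: v(t) = 3. La dérivée de la vitesse donne l'accélération: a(t) = 0. En utilisant a(t) = 0 et en substituant t = 2, nous trouvons a = 0.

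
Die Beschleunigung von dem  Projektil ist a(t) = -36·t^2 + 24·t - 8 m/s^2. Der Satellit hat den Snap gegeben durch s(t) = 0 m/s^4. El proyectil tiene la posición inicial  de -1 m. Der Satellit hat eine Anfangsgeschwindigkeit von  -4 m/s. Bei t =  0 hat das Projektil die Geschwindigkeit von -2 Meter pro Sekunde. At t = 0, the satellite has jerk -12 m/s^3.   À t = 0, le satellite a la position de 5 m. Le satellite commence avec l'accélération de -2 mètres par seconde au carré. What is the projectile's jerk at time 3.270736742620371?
To solve this, we need to take 1 derivative of our acceleration equation a(t) = -36·t^2 + 24·t - 8. Taking d/dt of a(t), we find j(t) = 24 - 72·t. Using j(t) = 24 - 72·t and substituting t = 3.270736742620371, we find j = -211.493045468667.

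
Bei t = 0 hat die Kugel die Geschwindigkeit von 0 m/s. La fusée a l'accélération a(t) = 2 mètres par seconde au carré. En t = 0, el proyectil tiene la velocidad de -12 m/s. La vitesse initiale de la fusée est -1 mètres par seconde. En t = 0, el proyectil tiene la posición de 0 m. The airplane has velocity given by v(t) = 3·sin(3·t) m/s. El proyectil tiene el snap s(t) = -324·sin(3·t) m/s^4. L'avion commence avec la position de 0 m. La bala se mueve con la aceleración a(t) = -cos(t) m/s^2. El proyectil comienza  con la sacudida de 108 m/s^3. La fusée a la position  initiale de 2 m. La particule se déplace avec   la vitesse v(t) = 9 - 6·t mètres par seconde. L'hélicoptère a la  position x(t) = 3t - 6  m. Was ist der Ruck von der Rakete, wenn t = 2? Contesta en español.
Para resolver esto, necesitamos tomar 1 derivada de nuestra ecuación de la aceleración a(t) = 2. La derivada de la aceleración da la sacudida: j(t) = 0. De la ecuación de la sacudida j(t) = 0, sustituimos t = 2 para obtener j = 0.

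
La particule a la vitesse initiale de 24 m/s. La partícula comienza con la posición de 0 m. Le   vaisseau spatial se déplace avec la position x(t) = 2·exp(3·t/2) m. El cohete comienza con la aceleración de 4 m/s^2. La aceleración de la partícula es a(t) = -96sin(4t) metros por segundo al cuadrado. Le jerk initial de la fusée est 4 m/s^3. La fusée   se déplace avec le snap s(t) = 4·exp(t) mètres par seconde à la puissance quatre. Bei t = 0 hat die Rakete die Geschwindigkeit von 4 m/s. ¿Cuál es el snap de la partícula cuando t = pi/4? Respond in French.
Pour résoudre ceci, nous devons prendre 2 dérivées de notre équation de l'accélération a(t) = -96·sin(4·t). La dérivée de l'accélération donne le jerk: j(t) = -384·cos(4·t). En prenant d/dt de j(t), nous trouvons s(t) = 1536·sin(4·t). En utilisant s(t) = 1536·sin(4·t) et en substituant t = pi/4, nous trouvons s = 0.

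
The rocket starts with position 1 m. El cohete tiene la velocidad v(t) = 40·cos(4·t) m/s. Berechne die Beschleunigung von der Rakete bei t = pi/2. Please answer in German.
Um dies zu lösen, müssen wir 1 Ableitung unserer Gleichung für die Geschwindigkeit v(t) = 40·cos(4·t) nehmen. Durch Ableiten von der Geschwindigkeit erhalten wir die Beschleunigung: a(t) = -160·sin(4·t). Wir haben die Beschleunigung a(t) = -160·sin(4·t). Durch Einsetzen von t = pi/2: a(pi/2) = 0.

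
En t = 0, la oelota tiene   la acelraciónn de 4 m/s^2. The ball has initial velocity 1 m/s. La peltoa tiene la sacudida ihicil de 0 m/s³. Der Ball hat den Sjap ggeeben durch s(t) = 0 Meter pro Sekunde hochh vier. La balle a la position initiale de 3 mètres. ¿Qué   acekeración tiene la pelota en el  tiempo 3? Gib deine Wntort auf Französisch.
Pour résoudre ceci, nous devons prendre 2 intégrales de notre équation du snap s(t) = 0. En prenant ∫s(t)dt et en appliquant j(0) = 0, nous trouvons j(t) = 0. En intégrant le jerk et en utilisant la condition initiale a(0) = 4, nous obtenons a(t) = 4. De l'équation de l'accélération a(t) = 4, nous substituons t = 3 pour obtenir a = 4.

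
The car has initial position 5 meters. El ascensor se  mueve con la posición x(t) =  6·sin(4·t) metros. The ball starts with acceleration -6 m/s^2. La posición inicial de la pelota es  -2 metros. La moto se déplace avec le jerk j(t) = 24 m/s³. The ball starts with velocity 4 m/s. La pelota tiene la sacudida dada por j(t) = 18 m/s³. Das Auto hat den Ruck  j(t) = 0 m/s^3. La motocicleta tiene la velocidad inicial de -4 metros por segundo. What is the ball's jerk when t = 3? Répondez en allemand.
Wir haben den Ruck j(t) = 18. Durch Einsetzen von t = 3: j(3) = 18.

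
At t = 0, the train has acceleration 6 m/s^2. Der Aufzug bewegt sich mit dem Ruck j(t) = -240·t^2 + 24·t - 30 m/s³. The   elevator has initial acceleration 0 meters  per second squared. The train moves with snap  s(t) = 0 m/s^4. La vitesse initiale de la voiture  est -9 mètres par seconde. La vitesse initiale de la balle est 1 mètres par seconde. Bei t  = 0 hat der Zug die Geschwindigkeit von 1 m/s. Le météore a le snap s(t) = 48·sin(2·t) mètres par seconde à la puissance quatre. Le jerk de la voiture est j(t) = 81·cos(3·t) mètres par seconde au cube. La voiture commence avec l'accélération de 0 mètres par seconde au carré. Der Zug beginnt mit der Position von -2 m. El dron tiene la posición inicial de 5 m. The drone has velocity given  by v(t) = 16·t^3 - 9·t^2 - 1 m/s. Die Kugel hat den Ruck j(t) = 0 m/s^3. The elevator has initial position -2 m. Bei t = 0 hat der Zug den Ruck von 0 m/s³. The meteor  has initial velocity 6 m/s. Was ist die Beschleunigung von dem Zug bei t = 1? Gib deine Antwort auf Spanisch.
Necesitamos integrar nuestra ecuación del snap s(t) = 0 2 veces. Tomando ∫s(t)dt y aplicando j(0) = 0, encontramos j(t) = 0. Tomando ∫j(t)dt y aplicando a(0) = 6, encontramos a(t) = 6. De la ecuación de la aceleración a(t) = 6, sustituimos t = 1 para obtener a = 6.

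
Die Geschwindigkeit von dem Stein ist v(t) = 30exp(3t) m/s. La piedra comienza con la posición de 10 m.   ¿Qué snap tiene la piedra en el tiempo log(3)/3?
Partiendo de la velocidad v(t) = 30·exp(3·t), tomamos 3 derivadas. La derivada de la velocidad da la aceleración: a(t) = 90·exp(3·t). Derivando la aceleración, obtenemos la sacudida: j(t) = 270·exp(3·t). Derivando la sacudida, obtenemos el snap: s(t) = 810·exp(3·t). Tenemos el snap s(t) = 810·exp(3·t). Sustituyendo t = log(3)/3: s(log(3)/3) = 2430.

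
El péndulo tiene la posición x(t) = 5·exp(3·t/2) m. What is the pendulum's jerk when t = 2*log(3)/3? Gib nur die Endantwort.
The answer is 405/8.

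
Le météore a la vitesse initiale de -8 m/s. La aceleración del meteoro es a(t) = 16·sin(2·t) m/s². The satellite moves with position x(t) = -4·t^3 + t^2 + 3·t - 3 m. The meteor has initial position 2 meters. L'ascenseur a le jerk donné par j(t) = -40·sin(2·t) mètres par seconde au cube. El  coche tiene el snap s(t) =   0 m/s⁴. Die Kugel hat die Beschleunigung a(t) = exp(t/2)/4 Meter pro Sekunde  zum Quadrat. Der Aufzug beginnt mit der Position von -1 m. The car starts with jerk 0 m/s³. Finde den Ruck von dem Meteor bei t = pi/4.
Wir müssen unsere Gleichung für die Beschleunigung a(t) = 16·sin(2·t) 1-mal ableiten. Mit d/dt von a(t) finden wir j(t) = 32·cos(2·t). Wir haben den Ruck j(t) = 32·cos(2·t). Durch Einsetzen von t = pi/4: j(pi/4) = 0.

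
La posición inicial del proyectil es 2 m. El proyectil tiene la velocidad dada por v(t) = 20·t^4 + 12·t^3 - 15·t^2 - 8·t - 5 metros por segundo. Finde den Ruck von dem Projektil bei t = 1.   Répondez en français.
Nous devons dériver notre équation de la vitesse v(t) = 20·t^4 + 12·t^3 - 15·t^2 - 8·t - 5 2 fois. En dérivant la vitesse, nous obtenons l'accélération: a(t) = 80·t^3 + 36·t^2 - 30·t - 8. La dérivée de l'accélération donne le jerk: j(t) = 240·t^2 + 72·t - 30. De l'équation du jerk j(t) = 240·t^2 + 72·t - 30, nous substituons t = 1 pour obtenir j = 282.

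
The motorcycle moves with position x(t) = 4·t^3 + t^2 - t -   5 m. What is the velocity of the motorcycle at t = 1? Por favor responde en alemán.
Um dies zu lösen, müssen wir 1 Ableitung unserer Gleichung für die Position x(t) = 4·t^3 + t^2 - t - 5 nehmen. Mit d/dt von x(t) finden wir v(t) = 12·t^2 + 2·t - 1. Wir haben die Geschwindigkeit v(t) = 12·t^2 + 2·t - 1. Durch Einsetzen von t = 1: v(1) = 13.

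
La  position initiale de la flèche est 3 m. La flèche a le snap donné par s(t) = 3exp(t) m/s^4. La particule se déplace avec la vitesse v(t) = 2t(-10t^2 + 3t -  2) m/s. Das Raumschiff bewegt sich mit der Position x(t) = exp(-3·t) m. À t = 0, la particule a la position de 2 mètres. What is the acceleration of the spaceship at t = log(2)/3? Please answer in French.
En partant de la position x(t) = exp(-3·t), nous prenons 2 dérivées. La dérivée de la position donne la vitesse: v(t) = -3·exp(-3·t). En prenant d/dt de v(t), nous trouvons a(t) = 9·exp(-3·t). En utilisant a(t) = 9·exp(-3·t) et en substituant t = log(2)/3, nous trouvons a = 9/2.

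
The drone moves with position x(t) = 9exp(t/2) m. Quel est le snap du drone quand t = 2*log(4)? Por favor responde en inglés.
We must differentiate our position equation x(t) = 9·exp(t/2) 4 times. Differentiating position, we get velocity: v(t) = 9·exp(t/2)/2. Differentiating velocity, we get acceleration: a(t) = 9·exp(t/2)/4. Taking d/dt of a(t), we find j(t) = 9·exp(t/2)/8. Taking d/dt of j(t), we find s(t) = 9·exp(t/2)/16. Using s(t) = 9·exp(t/2)/16 and substituting t = 2*log(4), we find s = 9/4.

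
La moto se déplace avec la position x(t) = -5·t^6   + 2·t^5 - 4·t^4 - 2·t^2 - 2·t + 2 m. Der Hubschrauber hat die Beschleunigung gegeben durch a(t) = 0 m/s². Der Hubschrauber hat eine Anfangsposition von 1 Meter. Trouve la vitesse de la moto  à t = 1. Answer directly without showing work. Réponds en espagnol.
La respuesta es -42.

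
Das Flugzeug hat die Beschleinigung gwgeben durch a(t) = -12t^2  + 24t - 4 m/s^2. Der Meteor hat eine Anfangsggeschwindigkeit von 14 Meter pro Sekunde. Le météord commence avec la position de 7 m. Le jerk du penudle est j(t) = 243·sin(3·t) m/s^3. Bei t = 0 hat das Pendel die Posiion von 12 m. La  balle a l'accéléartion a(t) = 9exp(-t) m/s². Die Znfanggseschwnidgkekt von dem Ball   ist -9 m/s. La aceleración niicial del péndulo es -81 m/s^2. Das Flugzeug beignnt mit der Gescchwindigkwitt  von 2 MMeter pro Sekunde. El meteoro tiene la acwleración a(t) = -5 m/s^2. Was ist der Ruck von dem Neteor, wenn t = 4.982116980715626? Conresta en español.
Partiendo de la aceleración a(t) = -5, tomamos 1 derivada. Derivando la aceleración, obtenemos la sacudida: j(t) = 0. De la ecuación de la sacudida j(t) = 0, sustituimos t = 4.982116980715626 para obtener j = 0.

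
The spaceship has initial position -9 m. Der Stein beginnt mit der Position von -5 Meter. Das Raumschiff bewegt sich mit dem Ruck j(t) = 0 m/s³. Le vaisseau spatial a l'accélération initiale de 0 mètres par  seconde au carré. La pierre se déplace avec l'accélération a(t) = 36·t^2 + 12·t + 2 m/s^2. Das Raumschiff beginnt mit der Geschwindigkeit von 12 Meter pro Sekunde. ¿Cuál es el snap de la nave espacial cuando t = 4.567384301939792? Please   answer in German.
Wir müssen unsere Gleichung für den Ruck j(t) = 0 1-mal ableiten. Mit d/dt von j(t) finden wir s(t) = 0. Aus der Gleichung für den Snap s(t) = 0, setzen wir t = 4.567384301939792 ein und erhalten s = 0.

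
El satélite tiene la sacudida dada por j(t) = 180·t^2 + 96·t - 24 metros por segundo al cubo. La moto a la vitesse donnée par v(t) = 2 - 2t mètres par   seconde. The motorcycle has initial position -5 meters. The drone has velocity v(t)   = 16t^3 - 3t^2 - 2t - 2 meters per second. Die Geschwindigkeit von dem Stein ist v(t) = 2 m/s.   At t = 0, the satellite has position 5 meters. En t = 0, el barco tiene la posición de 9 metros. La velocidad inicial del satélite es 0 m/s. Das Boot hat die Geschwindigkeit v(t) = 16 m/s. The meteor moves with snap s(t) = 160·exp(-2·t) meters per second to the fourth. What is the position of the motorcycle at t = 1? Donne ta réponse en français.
Pour résoudre ceci, nous devons prendre 1 intégrale de notre équation de la vitesse v(t) = 2 - 2·t. L'intégrale de la vitesse est la position. En utilisant x(0) = -5, nous obtenons x(t) = -t^2 + 2·t - 5. De l'équation de la position x(t) = -t^2 + 2·t - 5, nous substituons t = 1 pour obtenir x = -4.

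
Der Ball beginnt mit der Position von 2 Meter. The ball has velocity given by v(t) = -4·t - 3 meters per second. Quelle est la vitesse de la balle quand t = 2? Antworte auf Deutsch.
Mit v(t) = -4·t - 3 und Einsetzen von t = 2, finden wir v = -11.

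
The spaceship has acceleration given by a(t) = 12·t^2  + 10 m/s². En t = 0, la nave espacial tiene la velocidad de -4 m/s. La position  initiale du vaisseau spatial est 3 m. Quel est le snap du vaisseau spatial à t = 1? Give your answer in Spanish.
Debemos derivar nuestra ecuación de la aceleración a(t) = 12·t^2 + 10 2 veces. La derivada de la aceleración da la sacudida: j(t) = 24·t. Tomando d/dt de j(t), encontramos s(t) = 24. De la ecuación del snap s(t) = 24, sustituimos t = 1 para obtener s = 24.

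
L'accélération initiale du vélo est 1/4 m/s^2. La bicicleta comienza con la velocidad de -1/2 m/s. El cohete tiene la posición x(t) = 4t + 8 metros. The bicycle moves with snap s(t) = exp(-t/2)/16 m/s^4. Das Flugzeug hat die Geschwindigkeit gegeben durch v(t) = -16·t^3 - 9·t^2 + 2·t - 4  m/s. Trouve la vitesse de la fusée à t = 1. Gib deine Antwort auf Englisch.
To solve this, we need to take 1 derivative of our position equation x(t) = 4·t + 8. The derivative of position gives velocity: v(t) = 4. We have velocity v(t) = 4. Substituting t = 1: v(1) = 4.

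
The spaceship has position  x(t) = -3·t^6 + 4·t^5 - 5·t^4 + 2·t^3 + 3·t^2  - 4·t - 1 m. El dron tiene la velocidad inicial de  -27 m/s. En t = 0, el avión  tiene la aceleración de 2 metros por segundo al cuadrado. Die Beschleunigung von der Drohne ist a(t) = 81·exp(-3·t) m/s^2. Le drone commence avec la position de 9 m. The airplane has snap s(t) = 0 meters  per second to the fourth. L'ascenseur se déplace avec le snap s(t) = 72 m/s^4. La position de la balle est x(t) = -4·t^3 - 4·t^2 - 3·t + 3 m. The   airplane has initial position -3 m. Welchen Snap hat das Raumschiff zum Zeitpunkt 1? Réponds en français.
En partant de la position x(t) = -3·t^6 + 4·t^5 - 5·t^4 + 2·t^3 + 3·t^2 - 4·t - 1, nous prenons 4 dérivées. En dérivant la position, nous obtenons la vitesse: v(t) = -18·t^5 + 20·t^4 - 20·t^3 + 6·t^2 + 6·t - 4. En dérivant la vitesse, nous obtenons l'accélération: a(t) = -90·t^4 + 80·t^3 - 60·t^2 + 12·t + 6. En dérivant l'accélération, nous obtenons le jerk: j(t) = -360·t^3 + 240·t^2 - 120·t + 12. En prenant d/dt de j(t), nous trouvons s(t) = -1080·t^2 + 480·t - 120. En utilisant s(t) = -1080·t^2 + 480·t - 120 et en substituant t = 1, nous trouvons s = -720.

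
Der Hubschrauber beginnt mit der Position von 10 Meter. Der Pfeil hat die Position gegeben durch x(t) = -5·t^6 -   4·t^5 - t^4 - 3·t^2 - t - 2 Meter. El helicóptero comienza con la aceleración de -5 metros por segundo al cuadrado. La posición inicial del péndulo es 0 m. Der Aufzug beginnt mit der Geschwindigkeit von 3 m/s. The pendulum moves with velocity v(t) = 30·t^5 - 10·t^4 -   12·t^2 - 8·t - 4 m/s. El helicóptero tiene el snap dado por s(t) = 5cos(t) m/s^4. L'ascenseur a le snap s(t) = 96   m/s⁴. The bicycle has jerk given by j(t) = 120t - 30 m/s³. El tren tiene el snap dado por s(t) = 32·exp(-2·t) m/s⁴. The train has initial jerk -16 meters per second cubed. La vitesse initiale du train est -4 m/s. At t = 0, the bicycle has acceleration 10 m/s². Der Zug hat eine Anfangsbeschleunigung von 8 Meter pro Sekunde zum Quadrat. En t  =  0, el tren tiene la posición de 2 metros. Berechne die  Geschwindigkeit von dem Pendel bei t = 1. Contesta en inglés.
We have velocity v(t) = 30·t^5 - 10·t^4 - 12·t^2 - 8·t - 4. Substituting t = 1: v(1) = -4.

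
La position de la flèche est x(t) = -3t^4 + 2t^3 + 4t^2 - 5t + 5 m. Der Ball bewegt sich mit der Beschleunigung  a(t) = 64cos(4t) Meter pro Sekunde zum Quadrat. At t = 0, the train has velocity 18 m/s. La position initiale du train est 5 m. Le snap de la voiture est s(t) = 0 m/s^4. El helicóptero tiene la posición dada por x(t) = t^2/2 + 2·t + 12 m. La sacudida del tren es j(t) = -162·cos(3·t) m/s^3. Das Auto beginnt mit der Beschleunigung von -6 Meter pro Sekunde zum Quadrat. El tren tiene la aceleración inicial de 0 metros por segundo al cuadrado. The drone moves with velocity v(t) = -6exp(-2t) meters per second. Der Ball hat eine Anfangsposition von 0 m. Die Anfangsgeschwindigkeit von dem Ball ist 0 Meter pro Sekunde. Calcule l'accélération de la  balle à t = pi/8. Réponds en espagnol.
Usando a(t) = 64·cos(4·t) y sustituyendo t = pi/8, encontramos a = 0.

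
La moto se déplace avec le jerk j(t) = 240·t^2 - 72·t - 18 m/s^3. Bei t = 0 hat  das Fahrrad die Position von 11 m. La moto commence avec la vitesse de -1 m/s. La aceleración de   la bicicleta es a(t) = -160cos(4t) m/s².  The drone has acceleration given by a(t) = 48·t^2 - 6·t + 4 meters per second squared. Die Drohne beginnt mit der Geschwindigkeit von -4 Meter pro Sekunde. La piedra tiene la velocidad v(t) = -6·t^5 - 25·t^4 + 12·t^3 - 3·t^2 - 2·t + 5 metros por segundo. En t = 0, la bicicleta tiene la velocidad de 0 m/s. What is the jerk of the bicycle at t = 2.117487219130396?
To solve this, we need to take 1 derivative of our acceleration equation a(t) = -160·cos(4·t). The derivative of acceleration gives jerk: j(t) = 640·sin(4·t). From the given jerk equation j(t) = 640·sin(4·t), we substitute t = 2.117487219130396 to get j = 522.377603896113.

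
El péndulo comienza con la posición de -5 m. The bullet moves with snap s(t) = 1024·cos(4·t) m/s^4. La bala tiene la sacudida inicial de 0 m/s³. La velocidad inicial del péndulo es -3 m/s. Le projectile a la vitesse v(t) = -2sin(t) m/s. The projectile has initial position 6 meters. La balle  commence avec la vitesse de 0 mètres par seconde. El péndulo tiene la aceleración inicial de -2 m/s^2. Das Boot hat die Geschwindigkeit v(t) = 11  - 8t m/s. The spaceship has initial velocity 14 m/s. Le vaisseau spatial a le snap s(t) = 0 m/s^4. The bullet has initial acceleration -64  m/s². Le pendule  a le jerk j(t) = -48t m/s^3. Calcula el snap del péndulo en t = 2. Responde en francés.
Nous devons dériver notre équation du jerk j(t) = -48·t 1 fois. En prenant d/dt de j(t), nous trouvons s(t) = -48. De l'équation du snap s(t) = -48, nous substituons t = 2 pour obtenir s = -48.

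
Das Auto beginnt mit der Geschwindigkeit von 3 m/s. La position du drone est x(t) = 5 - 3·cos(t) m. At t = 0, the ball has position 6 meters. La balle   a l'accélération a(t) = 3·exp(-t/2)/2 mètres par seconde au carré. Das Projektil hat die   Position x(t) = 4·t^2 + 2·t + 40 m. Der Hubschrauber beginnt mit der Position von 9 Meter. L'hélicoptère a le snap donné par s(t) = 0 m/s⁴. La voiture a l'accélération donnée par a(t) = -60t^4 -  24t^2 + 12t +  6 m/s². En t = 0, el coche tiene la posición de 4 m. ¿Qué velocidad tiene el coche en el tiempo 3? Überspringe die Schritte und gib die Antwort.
La respuesta es -3057.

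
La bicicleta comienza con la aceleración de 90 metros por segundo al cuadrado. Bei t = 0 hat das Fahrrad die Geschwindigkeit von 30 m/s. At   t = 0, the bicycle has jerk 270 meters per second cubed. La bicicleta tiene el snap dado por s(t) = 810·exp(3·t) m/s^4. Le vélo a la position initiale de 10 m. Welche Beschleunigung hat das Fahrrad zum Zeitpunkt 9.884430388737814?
Um dies zu lösen, müssen wir 2 Integrale unserer Gleichung für den Snap s(t) = 810·exp(3·t) finden. Das Integral von dem Snap, mit j(0) = 270, ergibt den Ruck: j(t) = 270·exp(3·t). Durch Integration von dem Ruck und Verwendung der Anfangsbedingung a(0) = 90, erhalten wir a(t) = 90·exp(3·t). Wir haben die Beschleunigung a(t) = 90·exp(3·t). Durch Einsetzen von t = 9.884430388737814: a(9.884430388737814) = 679991107320752.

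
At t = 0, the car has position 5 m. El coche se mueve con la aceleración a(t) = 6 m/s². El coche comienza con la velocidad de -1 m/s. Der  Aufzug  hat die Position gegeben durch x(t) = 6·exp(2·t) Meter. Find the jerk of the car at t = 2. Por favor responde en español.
Para resolver esto, necesitamos tomar 1 derivada de nuestra ecuación de la aceleración a(t) = 6. Derivando la aceleración, obtenemos la sacudida: j(t) = 0. De la ecuación de la sacudida j(t) = 0, sustituimos t = 2 para obtener j = 0.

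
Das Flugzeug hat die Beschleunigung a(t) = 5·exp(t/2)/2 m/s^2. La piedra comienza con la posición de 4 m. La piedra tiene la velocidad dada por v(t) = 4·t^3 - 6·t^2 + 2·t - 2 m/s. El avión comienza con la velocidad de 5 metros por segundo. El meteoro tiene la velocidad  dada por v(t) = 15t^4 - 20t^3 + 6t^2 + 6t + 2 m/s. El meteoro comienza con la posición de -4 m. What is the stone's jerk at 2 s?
Starting from velocity v(t) = 4·t^3 - 6·t^2 + 2·t - 2, we take 2 derivatives. The derivative of velocity gives acceleration: a(t) = 12·t^2 - 12·t + 2. Taking d/dt of a(t), we find j(t) = 24·t - 12. From the given jerk equation j(t) = 24·t - 12, we substitute t = 2 to get j = 36.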